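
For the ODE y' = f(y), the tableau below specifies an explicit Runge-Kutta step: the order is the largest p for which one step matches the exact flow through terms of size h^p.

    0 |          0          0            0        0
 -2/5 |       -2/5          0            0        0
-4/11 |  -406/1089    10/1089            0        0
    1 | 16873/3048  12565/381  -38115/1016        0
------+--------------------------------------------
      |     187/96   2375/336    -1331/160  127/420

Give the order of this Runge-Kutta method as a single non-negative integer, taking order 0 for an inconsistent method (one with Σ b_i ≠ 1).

b = (187/96, 2375/336, -1331/160, 127/420)
c = (0, -2/5, -4/11, 1)
Ac = (0, 0, -4/1089, 343/762)
Σ b_i: 187/96·1 + 2375/336·1 + (-1331/160)·1 + 127/420·1 = 1 ✓
b·c: 2375/336·(-2/5) + (-1331/160)·(-4/11) + 127/420·1 = 1/2 ✓
b·c²: 2375/336·4/25 + (-1331/160)·16/121 + 127/420·1 = 1/3 ✓
b·Ac: (-1331/160)·(-4/1089) + 127/420·343/762 = 1/6 ✓
b·c³: 2375/336·(-8/125) + (-1331/160)·(-64/1331) + 127/420·1 = 1/4 ✓
b·(c∘Ac): (-1331/160)·16/11979 + 127/420·343/762 = 1/8 ✓
b·Ac²: (-1331/160)·8/5445 + 127/420·602/1905 = 1/12 ✓
b·A²c: 127/420·35/254 = 1/24 ✓; 4 stages ⇒ order 4.

4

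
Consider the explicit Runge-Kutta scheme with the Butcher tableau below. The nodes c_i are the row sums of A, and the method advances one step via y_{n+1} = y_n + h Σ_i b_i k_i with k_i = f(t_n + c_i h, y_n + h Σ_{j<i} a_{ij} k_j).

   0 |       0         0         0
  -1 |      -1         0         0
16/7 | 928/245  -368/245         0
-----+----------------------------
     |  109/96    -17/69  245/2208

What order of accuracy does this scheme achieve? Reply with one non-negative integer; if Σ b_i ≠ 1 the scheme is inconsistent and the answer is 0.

3

b = (109/96, -17/69, 245/2208)
c = (0, -1, 16/7)
Ac = (0, 0, 368/245)
Σ b_i: 109/96·1 + (-17/69)·1 + 245/2208·1 = 1 ✓
b·c: (-17/69)·(-1) + 245/2208·16/7 = 1/2 ✓
b·c²: (-17/69)·1 + 245/2208·256/49 = 1/3 ✓
b·Ac: 245/2208·368/245 = 1/6 ✓; 3 stages ⇒ order 3.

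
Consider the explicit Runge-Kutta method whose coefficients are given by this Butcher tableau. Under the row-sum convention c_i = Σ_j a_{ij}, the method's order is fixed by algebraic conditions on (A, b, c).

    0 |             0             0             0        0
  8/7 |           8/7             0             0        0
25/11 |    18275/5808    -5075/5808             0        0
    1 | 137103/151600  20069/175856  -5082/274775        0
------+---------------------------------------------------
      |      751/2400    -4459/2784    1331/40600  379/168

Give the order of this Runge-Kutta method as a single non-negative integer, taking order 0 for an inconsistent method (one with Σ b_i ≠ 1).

4

b = (751/2400, -4459/2784, 1331/40600, 379/168)
c = (0, 8/7, 25/11, 1)
Ac = (0, 0, -725/726, 67/758)
Σ b_i: 751/2400·1 + (-4459/2784)·1 + 1331/40600·1 + 379/168·1 = 1 ✓
b·c: (-4459/2784)·8/7 + 1331/40600·25/11 + 379/168·1 = 1/2 ✓
b·c²: (-4459/2784)·64/49 + 1331/40600·625/121 + 379/168·1 = 1/3 ✓
b·Ac: 1331/40600·(-725/726) + 379/168·67/758 = 1/6 ✓
b·c³: (-4459/2784)·512/343 + 1331/40600·15625/1331 + 379/168·1 = 1/4 ✓
b·(c∘Ac): 1331/40600·(-18125/7986) + 379/168·67/758 = 1/8 ✓
b·Ac²: 1331/40600·(-2900/2541) + 379/168·142/2653 = 1/12 ✓
b·A²c: 379/168·7/379 = 1/24 ✓; 4 stages ⇒ order 4.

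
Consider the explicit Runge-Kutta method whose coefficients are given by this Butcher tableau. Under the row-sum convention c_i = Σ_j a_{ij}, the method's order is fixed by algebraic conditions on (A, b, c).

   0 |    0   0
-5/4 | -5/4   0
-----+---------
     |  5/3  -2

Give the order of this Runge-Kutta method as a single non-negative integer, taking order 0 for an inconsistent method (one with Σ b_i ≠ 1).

b = (5/3, -2)
c = (0, -5/4)
Σ b_i: 5/3·1 + (-2)·1 = -1/3 ≠ 1 ⇒ order 0.

0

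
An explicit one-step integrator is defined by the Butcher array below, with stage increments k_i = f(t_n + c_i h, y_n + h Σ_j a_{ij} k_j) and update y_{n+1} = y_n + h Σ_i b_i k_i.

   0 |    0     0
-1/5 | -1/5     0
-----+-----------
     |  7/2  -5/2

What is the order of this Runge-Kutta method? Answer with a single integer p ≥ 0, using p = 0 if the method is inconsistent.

2

b = (7/2, -5/2)
c = (0, -1/5)
Σ b_i: 7/2·1 + (-5/2)·1 = 1 ✓
b·c: (-5/2)·(-1/5) = 1/2 ✓; 2 stages ⇒ order 2.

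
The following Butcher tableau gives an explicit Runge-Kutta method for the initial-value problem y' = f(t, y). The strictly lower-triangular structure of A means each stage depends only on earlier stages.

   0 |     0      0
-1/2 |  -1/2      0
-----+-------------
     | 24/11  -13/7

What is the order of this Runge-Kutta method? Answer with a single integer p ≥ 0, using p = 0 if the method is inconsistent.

0

b = (24/11, -13/7)
c = (0, -1/2)
Σ b_i: 24/11·1 + (-13/7)·1 = 25/77 ≠ 1 ⇒ order 0.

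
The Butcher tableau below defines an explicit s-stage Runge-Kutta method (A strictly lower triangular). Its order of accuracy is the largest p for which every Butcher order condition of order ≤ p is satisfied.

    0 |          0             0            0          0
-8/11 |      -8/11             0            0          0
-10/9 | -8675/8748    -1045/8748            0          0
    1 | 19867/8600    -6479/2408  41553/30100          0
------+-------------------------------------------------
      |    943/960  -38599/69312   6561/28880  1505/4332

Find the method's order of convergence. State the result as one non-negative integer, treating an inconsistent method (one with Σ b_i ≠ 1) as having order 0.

b = (943/960, -38599/69312, 6561/28880, 1505/4332)
c = (0, -8/11, -10/9, 1)
Ac = (0, 0, 190/2187, 1273/3010)
Σ b_i: 943/960·1 + (-38599/69312)·1 + 6561/28880·1 + 1505/4332·1 = 1 ✓
b·c: (-38599/69312)·(-8/11) + 6561/28880·(-10/9) + 1505/4332·1 = 1/2 ✓
b·c²: (-38599/69312)·64/121 + 6561/28880·100/81 + 1505/4332·1 = 1/3 ✓
b·Ac: 6561/28880·190/2187 + 1505/4332·1273/3010 = 1/6 ✓
b·c³: (-38599/69312)·(-512/1331) + 6561/28880·(-1000/729) + 1505/4332·1 = 1/4 ✓
b·(c∘Ac): 6561/28880·(-1900/19683) + 1505/4332·1273/3010 = 1/8 ✓
b·Ac²: 6561/28880·(-1520/24057) + 1505/4332·133/473 = 1/12 ✓
b·A²c: 1505/4332·361/3010 = 1/24 ✓; 4 stages ⇒ order 4.

4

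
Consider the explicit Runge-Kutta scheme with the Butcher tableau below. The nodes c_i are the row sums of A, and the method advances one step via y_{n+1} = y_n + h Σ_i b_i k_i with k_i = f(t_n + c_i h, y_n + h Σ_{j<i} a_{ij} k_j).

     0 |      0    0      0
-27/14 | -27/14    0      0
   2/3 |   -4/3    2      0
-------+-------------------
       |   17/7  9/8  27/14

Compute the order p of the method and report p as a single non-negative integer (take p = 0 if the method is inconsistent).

0

b = (17/7, 9/8, 27/14)
c = (0, -27/14, 2/3)
Ac = (0, 0, -27/7)
Σ b_i: 17/7·1 + 9/8·1 + 27/14·1 = 307/56 ≠ 1 ⇒ order 0.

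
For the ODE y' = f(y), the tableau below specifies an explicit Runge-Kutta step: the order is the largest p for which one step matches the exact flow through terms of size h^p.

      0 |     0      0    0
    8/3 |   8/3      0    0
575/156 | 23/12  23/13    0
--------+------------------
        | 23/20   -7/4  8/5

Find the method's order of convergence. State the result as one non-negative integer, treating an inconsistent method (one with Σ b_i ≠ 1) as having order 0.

b = (23/20, -7/4, 8/5)
c = (0, 8/3, 575/156)
Ac = (0, 0, 184/39)
Σ b_i: 23/20·1 + (-7/4)·1 + 8/5·1 = 1 ✓
b·c: (-7/4)·8/3 + 8/5·575/156 = 16/13 ≠ 1/2 ⇒ order 1.

1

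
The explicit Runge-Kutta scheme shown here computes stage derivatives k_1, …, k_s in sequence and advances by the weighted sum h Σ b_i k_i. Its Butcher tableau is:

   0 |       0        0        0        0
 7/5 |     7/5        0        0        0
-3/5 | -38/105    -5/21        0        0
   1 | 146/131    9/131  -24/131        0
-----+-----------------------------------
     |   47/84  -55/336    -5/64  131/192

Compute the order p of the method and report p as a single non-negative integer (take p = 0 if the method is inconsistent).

4

b = (47/84, -55/336, -5/64, 131/192)
c = (0, 7/5, -3/5, 1)
Ac = (0, 0, -1/3, 27/131)
Σ b_i: 47/84·1 + (-55/336)·1 + (-5/64)·1 + 131/192·1 = 1 ✓
b·c: (-55/336)·7/5 + (-5/64)·(-3/5) + 131/192·1 = 1/2 ✓
b·c²: (-55/336)·49/25 + (-5/64)·9/25 + 131/192·1 = 1/3 ✓
b·Ac: (-5/64)·(-1/3) + 131/192·27/131 = 1/6 ✓
b·c³: (-55/336)·343/125 + (-5/64)·(-27/125) + 131/192·1 = 1/4 ✓
b·(c∘Ac): (-5/64)·1/5 + 131/192·27/131 = 1/8 ✓
b·Ac²: (-5/64)·(-7/15) + 131/192·9/131 = 1/12 ✓
b·A²c: 131/192·8/131 = 1/24 ✓; 4 stages ⇒ order 4.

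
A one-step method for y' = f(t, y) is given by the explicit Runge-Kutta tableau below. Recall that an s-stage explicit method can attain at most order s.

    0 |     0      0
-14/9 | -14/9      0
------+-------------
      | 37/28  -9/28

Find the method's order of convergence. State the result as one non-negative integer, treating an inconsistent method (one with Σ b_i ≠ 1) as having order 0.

2

b = (37/28, -9/28)
c = (0, -14/9)
Σ b_i: 37/28·1 + (-9/28)·1 = 1 ✓
b·c: (-9/28)·(-14/9) = 1/2 ✓; 2 stages ⇒ order 2.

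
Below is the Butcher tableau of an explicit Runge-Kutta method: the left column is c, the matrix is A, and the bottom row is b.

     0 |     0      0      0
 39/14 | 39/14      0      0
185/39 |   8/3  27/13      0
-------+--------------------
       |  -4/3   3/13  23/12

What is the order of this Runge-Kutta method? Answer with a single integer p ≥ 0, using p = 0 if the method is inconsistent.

b = (-4/3, 3/13, 23/12)
c = (0, 39/14, 185/39)
Ac = (0, 0, 81/14)
Σ b_i: (-4/3)·1 + 3/13·1 + 23/12·1 = 127/156 ≠ 1 ⇒ order 0.

0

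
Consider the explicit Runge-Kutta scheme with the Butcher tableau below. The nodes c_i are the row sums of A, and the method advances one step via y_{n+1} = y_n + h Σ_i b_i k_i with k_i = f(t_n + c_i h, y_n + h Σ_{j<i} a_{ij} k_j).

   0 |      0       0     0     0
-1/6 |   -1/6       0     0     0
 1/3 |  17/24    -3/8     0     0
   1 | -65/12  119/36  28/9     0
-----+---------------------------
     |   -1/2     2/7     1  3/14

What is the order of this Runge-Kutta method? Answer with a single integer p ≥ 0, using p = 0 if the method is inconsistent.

4

b = (-1/2, 2/7, 1, 3/14)
c = (0, -1/6, 1/3, 1)
Ac = (0, 0, 1/16, 35/72)
Σ b_i: (-1/2)·1 + 2/7·1 + 1·1 + 3/14·1 = 1 ✓
b·c: 2/7·(-1/6) + 1·1/3 + 3/14·1 = 1/2 ✓
b·c²: 2/7·1/36 + 1·1/9 + 3/14·1 = 1/3 ✓
b·Ac: 1·1/16 + 3/14·35/72 = 1/6 ✓
b·c³: 2/7·(-1/216) + 1·1/27 + 3/14·1 = 1/4 ✓
b·(c∘Ac): 1·1/48 + 3/14·35/72 = 1/8 ✓
b·Ac²: 1·(-1/96) + 3/14·7/16 = 1/12 ✓
b·A²c: 3/14·7/36 = 1/24 ✓; 4 stages ⇒ order 4.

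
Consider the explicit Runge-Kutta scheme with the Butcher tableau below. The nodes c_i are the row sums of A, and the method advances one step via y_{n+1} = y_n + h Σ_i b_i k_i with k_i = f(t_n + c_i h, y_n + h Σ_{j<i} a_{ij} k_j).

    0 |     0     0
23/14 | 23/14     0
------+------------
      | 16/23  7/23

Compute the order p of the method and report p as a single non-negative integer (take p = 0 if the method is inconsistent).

2

b = (16/23, 7/23)
c = (0, 23/14)
Σ b_i: 16/23·1 + 7/23·1 = 1 ✓
b·c: 7/23·23/14 = 1/2 ✓; 2 stages ⇒ order 2.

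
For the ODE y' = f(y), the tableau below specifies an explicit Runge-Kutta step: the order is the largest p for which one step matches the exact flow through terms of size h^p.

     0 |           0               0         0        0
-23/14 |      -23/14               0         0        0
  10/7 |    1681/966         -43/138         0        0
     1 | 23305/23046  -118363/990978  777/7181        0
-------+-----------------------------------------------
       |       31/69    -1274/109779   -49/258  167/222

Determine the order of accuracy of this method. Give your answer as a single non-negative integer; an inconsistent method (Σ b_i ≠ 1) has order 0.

b = (31/69, -1274/109779, -49/258, 167/222)
c = (0, -23/14, 10/7, 1)
Ac = (0, 0, 43/84, 703/2004)
Σ b_i: 31/69·1 + (-1274/109779)·1 + (-49/258)·1 + 167/222·1 = 1 ✓
b·c: (-1274/109779)·(-23/14) + (-49/258)·10/7 + 167/222·1 = 1/2 ✓
b·c²: (-1274/109779)·529/196 + (-49/258)·100/49 + 167/222·1 = 1/3 ✓
b·Ac: (-49/258)·43/84 + 167/222·703/2004 = 1/6 ✓
b·c³: (-1274/109779)·(-12167/2744) + (-49/258)·1000/343 + 167/222·1 = 1/4 ✓
b·(c∘Ac): (-49/258)·215/294 + 167/222·703/2004 = 1/8 ✓
b·Ac²: (-49/258)·(-989/1176) + 167/222·(-407/4008) = 1/12 ✓
b·A²c: 167/222·37/668 = 1/24 ✓; 4 stages ⇒ order 4.

4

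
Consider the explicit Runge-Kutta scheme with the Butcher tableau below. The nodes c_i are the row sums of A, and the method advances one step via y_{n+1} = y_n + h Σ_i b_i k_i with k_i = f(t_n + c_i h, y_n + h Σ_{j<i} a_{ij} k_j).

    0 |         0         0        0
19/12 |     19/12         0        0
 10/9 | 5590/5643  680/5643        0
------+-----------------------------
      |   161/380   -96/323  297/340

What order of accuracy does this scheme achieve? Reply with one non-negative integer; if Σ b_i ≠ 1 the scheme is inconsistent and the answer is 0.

b = (161/380, -96/323, 297/340)
c = (0, 19/12, 10/9)
Ac = (0, 0, 170/891)
Σ b_i: 161/380·1 + (-96/323)·1 + 297/340·1 = 1 ✓
b·c: (-96/323)·19/12 + 297/340·10/9 = 1/2 ✓
b·c²: (-96/323)·361/144 + 297/340·100/81 = 1/3 ✓
b·Ac: 297/340·170/891 = 1/6 ✓; 3 stages ⇒ order 3.

3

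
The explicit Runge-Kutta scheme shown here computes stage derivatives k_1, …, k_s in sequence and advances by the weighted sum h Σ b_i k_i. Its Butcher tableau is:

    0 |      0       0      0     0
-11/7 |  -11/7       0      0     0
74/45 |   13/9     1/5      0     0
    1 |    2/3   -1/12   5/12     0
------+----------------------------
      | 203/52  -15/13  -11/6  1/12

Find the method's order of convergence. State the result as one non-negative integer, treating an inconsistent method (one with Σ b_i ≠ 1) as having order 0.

b = (203/52, -15/13, -11/6, 1/12)
c = (0, -11/7, 74/45, 1)
Ac = (0, 0, -11/35, 617/756)
Σ b_i: 203/52·1 + (-15/13)·1 + (-11/6)·1 + 1/12·1 = 1 ✓
b·c: (-15/13)·(-11/7) + (-11/6)·74/45 + 1/12·1 = -54953/49140 ≠ 1/2 ⇒ order 1.

1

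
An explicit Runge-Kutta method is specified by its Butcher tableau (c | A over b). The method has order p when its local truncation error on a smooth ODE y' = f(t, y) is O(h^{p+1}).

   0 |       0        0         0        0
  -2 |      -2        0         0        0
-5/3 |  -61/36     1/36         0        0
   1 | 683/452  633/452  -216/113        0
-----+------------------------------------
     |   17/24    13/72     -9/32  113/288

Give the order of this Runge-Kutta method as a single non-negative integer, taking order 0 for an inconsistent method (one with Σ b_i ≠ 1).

4

b = (17/24, 13/72, -9/32, 113/288)
c = (0, -2, -5/3, 1)
Ac = (0, 0, -1/18, 87/226)
Σ b_i: 17/24·1 + 13/72·1 + (-9/32)·1 + 113/288·1 = 1 ✓
b·c: 13/72·(-2) + (-9/32)·(-5/3) + 113/288·1 = 1/2 ✓
b·c²: 13/72·4 + (-9/32)·25/9 + 113/288·1 = 1/3 ✓
b·Ac: (-9/32)·(-1/18) + 113/288·87/226 = 1/6 ✓
b·c³: 13/72·(-8) + (-9/32)·(-125/27) + 113/288·1 = 1/4 ✓
b·(c∘Ac): (-9/32)·5/54 + 113/288·87/226 = 1/8 ✓
b·Ac²: (-9/32)·1/9 + 113/288·33/113 = 1/12 ✓
b·A²c: 113/288·12/113 = 1/24 ✓; 4 stages ⇒ order 4.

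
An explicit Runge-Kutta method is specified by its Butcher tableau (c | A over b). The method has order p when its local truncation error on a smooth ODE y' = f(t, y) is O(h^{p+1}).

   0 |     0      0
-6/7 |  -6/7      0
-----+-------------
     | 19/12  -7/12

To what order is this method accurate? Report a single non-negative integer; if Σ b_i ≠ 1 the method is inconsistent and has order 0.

b = (19/12, -7/12)
c = (0, -6/7)
Σ b_i: 19/12·1 + (-7/12)·1 = 1 ✓
b·c: (-7/12)·(-6/7) = 1/2 ✓; 2 stages ⇒ order 2.

2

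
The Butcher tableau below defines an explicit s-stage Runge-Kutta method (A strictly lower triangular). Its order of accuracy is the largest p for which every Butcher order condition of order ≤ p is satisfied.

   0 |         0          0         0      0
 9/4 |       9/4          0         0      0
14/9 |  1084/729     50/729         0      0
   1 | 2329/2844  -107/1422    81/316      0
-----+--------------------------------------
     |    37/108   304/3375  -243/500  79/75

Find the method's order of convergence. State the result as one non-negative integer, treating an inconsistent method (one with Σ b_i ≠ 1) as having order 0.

4

b = (37/108, 304/3375, -243/500, 79/75)
c = (0, 9/4, 14/9, 1)
Ac = (0, 0, 25/162, 145/632)
Σ b_i: 37/108·1 + 304/3375·1 + (-243/500)·1 + 79/75·1 = 1 ✓
b·c: 304/3375·9/4 + (-243/500)·14/9 + 79/75·1 = 1/2 ✓
b·c²: 304/3375·81/16 + (-243/500)·196/81 + 79/75·1 = 1/3 ✓
b·Ac: (-243/500)·25/162 + 79/75·145/632 = 1/6 ✓
b·c³: 304/3375·729/64 + (-243/500)·2744/729 + 79/75·1 = 1/4 ✓
b·(c∘Ac): (-243/500)·175/729 + 79/75·145/632 = 1/8 ✓
b·Ac²: (-243/500)·25/72 + 79/75·605/2528 = 1/12 ✓
b·A²c: 79/75·25/632 = 1/24 ✓; 4 stages ⇒ order 4.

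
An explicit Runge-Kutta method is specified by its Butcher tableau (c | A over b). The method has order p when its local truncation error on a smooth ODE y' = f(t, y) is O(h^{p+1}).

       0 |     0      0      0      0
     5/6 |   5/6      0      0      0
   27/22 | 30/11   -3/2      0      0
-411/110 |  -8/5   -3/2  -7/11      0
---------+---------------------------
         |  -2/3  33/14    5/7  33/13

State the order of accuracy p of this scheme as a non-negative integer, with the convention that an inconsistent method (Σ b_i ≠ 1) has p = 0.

0

b = (-2/3, 33/14, 5/7, 33/13)
c = (0, 5/6, 27/22, -411/110)
Ac = (0, 0, -5/4, -983/484)
Σ b_i: (-2/3)·1 + 33/14·1 + 5/7·1 + 33/13·1 = 2699/546 ≠ 1 ⇒ order 0.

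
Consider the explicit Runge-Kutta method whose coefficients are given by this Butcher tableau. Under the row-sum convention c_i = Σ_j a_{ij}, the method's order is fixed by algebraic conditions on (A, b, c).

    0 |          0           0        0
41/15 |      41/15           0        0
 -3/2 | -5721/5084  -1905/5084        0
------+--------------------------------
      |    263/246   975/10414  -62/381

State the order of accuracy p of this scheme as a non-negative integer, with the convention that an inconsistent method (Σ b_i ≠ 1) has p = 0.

b = (263/246, 975/10414, -62/381)
c = (0, 41/15, -3/2)
Ac = (0, 0, -127/124)
Σ b_i: 263/246·1 + 975/10414·1 + (-62/381)·1 = 1 ✓
b·c: 975/10414·41/15 + (-62/381)·(-3/2) = 1/2 ✓
b·c²: 975/10414·1681/225 + (-62/381)·9/4 = 1/3 ✓
b·Ac: (-62/381)·(-127/124) = 1/6 ✓; 3 stages ⇒ order 3.

3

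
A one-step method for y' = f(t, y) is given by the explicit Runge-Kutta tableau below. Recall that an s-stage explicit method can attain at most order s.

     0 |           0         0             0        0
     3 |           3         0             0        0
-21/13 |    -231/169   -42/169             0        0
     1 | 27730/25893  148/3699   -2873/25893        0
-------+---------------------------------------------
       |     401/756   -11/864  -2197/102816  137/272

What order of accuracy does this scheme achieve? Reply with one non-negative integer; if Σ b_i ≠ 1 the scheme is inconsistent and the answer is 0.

b = (401/756, -11/864, -2197/102816, 137/272)
c = (0, 3, -21/13, 1)
Ac = (0, 0, -126/169, 41/137)
Σ b_i: 401/756·1 + (-11/864)·1 + (-2197/102816)·1 + 137/272·1 = 1 ✓
b·c: (-11/864)·3 + (-2197/102816)·(-21/13) + 137/272·1 = 1/2 ✓
b·c²: (-11/864)·9 + (-2197/102816)·441/169 + 137/272·1 = 1/3 ✓
b·Ac: (-2197/102816)·(-126/169) + 137/272·41/137 = 1/6 ✓
b·c³: (-11/864)·27 + (-2197/102816)·(-9261/2197) + 137/272·1 = 1/4 ✓
b·(c∘Ac): (-2197/102816)·2646/2197 + 137/272·41/137 = 1/8 ✓
b·Ac²: (-2197/102816)·(-378/169) + 137/272·29/411 = 1/12 ✓
b·A²c: 137/272·34/411 = 1/24 ✓; 4 stages ⇒ order 4.

4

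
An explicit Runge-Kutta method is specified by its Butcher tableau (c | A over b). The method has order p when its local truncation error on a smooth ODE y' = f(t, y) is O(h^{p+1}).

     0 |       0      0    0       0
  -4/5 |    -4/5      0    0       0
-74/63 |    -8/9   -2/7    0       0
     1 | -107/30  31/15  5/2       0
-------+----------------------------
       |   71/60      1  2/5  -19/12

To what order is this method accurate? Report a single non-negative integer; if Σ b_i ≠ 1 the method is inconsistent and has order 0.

b = (71/60, 1, 2/5, -19/12)
c = (0, -4/5, -74/63, 1)
Ac = (0, 0, 8/35, -7229/1575)
Σ b_i: 71/60·1 + 1·1 + 2/5·1 + (-19/12)·1 = 1 ✓
b·c: 1·(-4/5) + 2/5·(-74/63) + (-19/12)·1 = -719/252 ≠ 1/2 ⇒ order 1.

1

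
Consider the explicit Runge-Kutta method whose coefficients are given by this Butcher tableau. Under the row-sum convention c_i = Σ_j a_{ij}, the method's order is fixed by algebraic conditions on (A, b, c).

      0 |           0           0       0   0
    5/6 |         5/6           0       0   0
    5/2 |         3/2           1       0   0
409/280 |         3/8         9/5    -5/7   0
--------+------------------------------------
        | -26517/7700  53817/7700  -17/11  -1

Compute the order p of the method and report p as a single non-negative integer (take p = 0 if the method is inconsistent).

2

b = (-26517/7700, 53817/7700, -17/11, -1)
c = (0, 5/6, 5/2, 409/280)
Ac = (0, 0, 5/6, -2/7)
Σ b_i: (-26517/7700)·1 + 53817/7700·1 + (-17/11)·1 + (-1)·1 = 1 ✓
b·c: 53817/7700·5/6 + (-17/11)·5/2 + (-1)·409/280 = 1/2 ✓
b·c²: 53817/7700·25/36 + (-17/11)·25/4 + (-1)·167281/78400 = -17952973/2587200 ≠ 1/3 ⇒ order 2.
b·Ac: (-17/11)·5/6 + (-1)·(-2/7) = -463/462 ≠ 1/6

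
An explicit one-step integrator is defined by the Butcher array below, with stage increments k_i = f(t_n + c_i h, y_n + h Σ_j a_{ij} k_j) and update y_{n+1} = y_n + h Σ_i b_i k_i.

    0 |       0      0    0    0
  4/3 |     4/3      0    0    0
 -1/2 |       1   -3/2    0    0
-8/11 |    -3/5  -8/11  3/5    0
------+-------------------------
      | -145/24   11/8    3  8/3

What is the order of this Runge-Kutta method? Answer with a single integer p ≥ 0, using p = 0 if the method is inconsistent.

b = (-145/24, 11/8, 3, 8/3)
c = (0, 4/3, -1/2, -8/11)
Ac = (0, 0, -2, -419/330)
Σ b_i: (-145/24)·1 + 11/8·1 + 3·1 + 8/3·1 = 1 ✓
b·c: 11/8·4/3 + 3·(-1/2) + 8/3·(-8/11) = -53/33 ≠ 1/2 ⇒ order 1.

1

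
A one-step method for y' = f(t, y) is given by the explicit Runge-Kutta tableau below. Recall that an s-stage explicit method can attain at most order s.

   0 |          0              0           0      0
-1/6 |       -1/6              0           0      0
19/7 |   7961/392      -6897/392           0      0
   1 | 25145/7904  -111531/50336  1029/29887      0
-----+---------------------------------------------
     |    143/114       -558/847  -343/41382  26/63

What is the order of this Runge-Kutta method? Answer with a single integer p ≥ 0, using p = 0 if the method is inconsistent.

b = (143/114, -558/847, -343/41382, 26/63)
c = (0, -1/6, 19/7, 1)
Ac = (0, 0, 2299/784, 385/832)
Σ b_i: 143/114·1 + (-558/847)·1 + (-343/41382)·1 + 26/63·1 = 1 ✓
b·c: (-558/847)·(-1/6) + (-343/41382)·19/7 + 26/63·1 = 1/2 ✓
b·c²: (-558/847)·1/36 + (-343/41382)·361/49 + 26/63·1 = 1/3 ✓
b·Ac: (-343/41382)·2299/784 + 26/63·385/832 = 1/6 ✓
b·c³: (-558/847)·(-1/216) + (-343/41382)·6859/343 + 26/63·1 = 1/4 ✓
b·(c∘Ac): (-343/41382)·43681/5488 + 26/63·385/832 = 1/8 ✓
b·Ac²: (-343/41382)·(-2299/4704) + 26/63·959/4992 = 1/12 ✓
b·A²c: 26/63·21/208 = 1/24 ✓; 4 stages ⇒ order 4.

4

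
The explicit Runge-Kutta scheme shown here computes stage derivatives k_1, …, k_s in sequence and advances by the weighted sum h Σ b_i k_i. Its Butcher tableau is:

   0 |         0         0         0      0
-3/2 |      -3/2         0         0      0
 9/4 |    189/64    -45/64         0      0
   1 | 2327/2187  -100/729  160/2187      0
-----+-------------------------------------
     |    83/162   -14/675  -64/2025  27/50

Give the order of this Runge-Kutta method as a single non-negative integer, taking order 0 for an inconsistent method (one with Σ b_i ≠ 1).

b = (83/162, -14/675, -64/2025, 27/50)
c = (0, -3/2, 9/4, 1)
Ac = (0, 0, 135/128, 10/27)
Σ b_i: 83/162·1 + (-14/675)·1 + (-64/2025)·1 + 27/50·1 = 1 ✓
b·c: (-14/675)·(-3/2) + (-64/2025)·9/4 + 27/50·1 = 1/2 ✓
b·c²: (-14/675)·9/4 + (-64/2025)·81/16 + 27/50·1 = 1/3 ✓
b·Ac: (-64/2025)·135/128 + 27/50·10/27 = 1/6 ✓
b·c³: (-14/675)·(-27/8) + (-64/2025)·729/64 + 27/50·1 = 1/4 ✓
b·(c∘Ac): (-64/2025)·1215/512 + 27/50·10/27 = 1/8 ✓
b·Ac²: (-64/2025)·(-405/256) + 27/50·5/81 = 1/12 ✓
b·A²c: 27/50·25/324 = 1/24 ✓; 4 stages ⇒ order 4.

4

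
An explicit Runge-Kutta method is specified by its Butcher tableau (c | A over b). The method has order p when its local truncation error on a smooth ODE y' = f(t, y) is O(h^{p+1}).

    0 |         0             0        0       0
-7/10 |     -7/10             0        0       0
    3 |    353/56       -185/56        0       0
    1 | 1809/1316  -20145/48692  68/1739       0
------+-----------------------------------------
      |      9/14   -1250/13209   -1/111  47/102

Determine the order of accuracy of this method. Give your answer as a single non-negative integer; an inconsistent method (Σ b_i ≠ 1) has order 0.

b = (9/14, -1250/13209, -1/111, 47/102)
c = (0, -7/10, 3, 1)
Ac = (0, 0, 37/16, 153/376)
Σ b_i: 9/14·1 + (-1250/13209)·1 + (-1/111)·1 + 47/102·1 = 1 ✓
b·c: (-1250/13209)·(-7/10) + (-1/111)·3 + 47/102·1 = 1/2 ✓
b·c²: (-1250/13209)·49/100 + (-1/111)·9 + 47/102·1 = 1/3 ✓
b·Ac: (-1/111)·37/16 + 47/102·153/376 = 1/6 ✓
b·c³: (-1250/13209)·(-343/1000) + (-1/111)·27 + 47/102·1 = 1/4 ✓
b·(c∘Ac): (-1/111)·111/16 + 47/102·153/376 = 1/8 ✓
b·Ac²: (-1/111)·(-259/160) + 47/102·561/3760 = 1/12 ✓
b·A²c: 47/102·17/188 = 1/24 ✓; 4 stages ⇒ order 4.

4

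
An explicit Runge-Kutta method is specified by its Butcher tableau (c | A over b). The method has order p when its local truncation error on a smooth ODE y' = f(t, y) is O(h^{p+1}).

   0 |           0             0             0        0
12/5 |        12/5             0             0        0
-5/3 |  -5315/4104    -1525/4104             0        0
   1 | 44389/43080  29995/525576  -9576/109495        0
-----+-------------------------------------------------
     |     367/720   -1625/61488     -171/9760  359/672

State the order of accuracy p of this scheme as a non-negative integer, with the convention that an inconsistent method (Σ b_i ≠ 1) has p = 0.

b = (367/720, -1625/61488, -171/9760, 359/672)
c = (0, 12/5, -5/3, 1)
Ac = (0, 0, -305/342, 203/718)
Σ b_i: 367/720·1 + (-1625/61488)·1 + (-171/9760)·1 + 359/672·1 = 1 ✓
b·c: (-1625/61488)·12/5 + (-171/9760)·(-5/3) + 359/672·1 = 1/2 ✓
b·c²: (-1625/61488)·144/25 + (-171/9760)·25/9 + 359/672·1 = 1/3 ✓
b·Ac: (-171/9760)·(-305/342) + 359/672·203/718 = 1/6 ✓
b·c³: (-1625/61488)·1728/125 + (-171/9760)·(-125/27) + 359/672·1 = 1/4 ✓
b·(c∘Ac): (-171/9760)·1525/1026 + 359/672·203/718 = 1/8 ✓
b·Ac²: (-171/9760)·(-122/57) + 359/672·154/1795 = 1/12 ✓
b·A²c: 359/672·28/359 = 1/24 ✓; 4 stages ⇒ order 4.

4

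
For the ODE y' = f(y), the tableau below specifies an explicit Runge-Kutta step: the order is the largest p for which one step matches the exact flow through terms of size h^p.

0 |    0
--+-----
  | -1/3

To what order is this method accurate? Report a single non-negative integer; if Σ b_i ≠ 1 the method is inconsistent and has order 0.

b = (-1/3)
c = (0)
Σ b_i: (-1/3)·1 = -1/3 ≠ 1 ⇒ order 0.

0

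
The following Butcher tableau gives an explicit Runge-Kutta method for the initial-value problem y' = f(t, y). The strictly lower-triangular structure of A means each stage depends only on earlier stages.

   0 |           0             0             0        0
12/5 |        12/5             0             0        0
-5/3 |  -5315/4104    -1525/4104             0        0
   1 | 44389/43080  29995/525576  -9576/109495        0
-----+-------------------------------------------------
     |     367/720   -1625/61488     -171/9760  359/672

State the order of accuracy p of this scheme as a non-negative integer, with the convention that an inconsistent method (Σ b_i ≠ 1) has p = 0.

4

b = (367/720, -1625/61488, -171/9760, 359/672)
c = (0, 12/5, -5/3, 1)
Ac = (0, 0, -305/342, 203/718)
Σ b_i: 367/720·1 + (-1625/61488)·1 + (-171/9760)·1 + 359/672·1 = 1 ✓
b·c: (-1625/61488)·12/5 + (-171/9760)·(-5/3) + 359/672·1 = 1/2 ✓
b·c²: (-1625/61488)·144/25 + (-171/9760)·25/9 + 359/672·1 = 1/3 ✓
b·Ac: (-171/9760)·(-305/342) + 359/672·203/718 = 1/6 ✓
b·c³: (-1625/61488)·1728/125 + (-171/9760)·(-125/27) + 359/672·1 = 1/4 ✓
b·(c∘Ac): (-171/9760)·1525/1026 + 359/672·203/718 = 1/8 ✓
b·Ac²: (-171/9760)·(-122/57) + 359/672·154/1795 = 1/12 ✓
b·A²c: 359/672·28/359 = 1/24 ✓; 4 stages ⇒ order 4.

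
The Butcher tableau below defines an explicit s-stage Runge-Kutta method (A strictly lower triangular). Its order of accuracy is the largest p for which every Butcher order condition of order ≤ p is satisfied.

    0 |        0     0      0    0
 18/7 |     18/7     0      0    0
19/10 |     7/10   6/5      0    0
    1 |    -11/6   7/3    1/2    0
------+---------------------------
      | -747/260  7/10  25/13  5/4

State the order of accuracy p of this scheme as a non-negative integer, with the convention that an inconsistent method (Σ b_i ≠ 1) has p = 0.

1

b = (-747/260, 7/10, 25/13, 5/4)
c = (0, 18/7, 19/10, 1)
Ac = (0, 0, 108/35, 139/20)
Σ b_i: (-747/260)·1 + 7/10·1 + 25/13·1 + 5/4·1 = 1 ✓
b·c: 7/10·18/7 + 25/13·19/10 + 5/4·1 = 1743/260 ≠ 1/2 ⇒ order 1.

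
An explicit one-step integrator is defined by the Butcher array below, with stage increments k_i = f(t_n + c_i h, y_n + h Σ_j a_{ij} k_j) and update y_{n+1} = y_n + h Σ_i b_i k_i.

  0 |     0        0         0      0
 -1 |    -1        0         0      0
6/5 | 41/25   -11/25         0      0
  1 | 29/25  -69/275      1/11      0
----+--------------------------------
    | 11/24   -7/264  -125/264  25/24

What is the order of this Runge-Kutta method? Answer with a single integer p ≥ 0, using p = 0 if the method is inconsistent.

b = (11/24, -7/264, -125/264, 25/24)
c = (0, -1, 6/5, 1)
Ac = (0, 0, 11/25, 9/25)
Σ b_i: 11/24·1 + (-7/264)·1 + (-125/264)·1 + 25/24·1 = 1 ✓
b·c: (-7/264)·(-1) + (-125/264)·6/5 + 25/24·1 = 1/2 ✓
b·c²: (-7/264)·1 + (-125/264)·36/25 + 25/24·1 = 1/3 ✓
b·Ac: (-125/264)·11/25 + 25/24·9/25 = 1/6 ✓
b·c³: (-7/264)·(-1) + (-125/264)·216/125 + 25/24·1 = 1/4 ✓
b·(c∘Ac): (-125/264)·66/125 + 25/24·9/25 = 1/8 ✓
b·Ac²: (-125/264)·(-11/25) + 25/24·(-3/25) = 1/12 ✓
b·A²c: 25/24·1/25 = 1/24 ✓; 4 stages ⇒ order 4.

4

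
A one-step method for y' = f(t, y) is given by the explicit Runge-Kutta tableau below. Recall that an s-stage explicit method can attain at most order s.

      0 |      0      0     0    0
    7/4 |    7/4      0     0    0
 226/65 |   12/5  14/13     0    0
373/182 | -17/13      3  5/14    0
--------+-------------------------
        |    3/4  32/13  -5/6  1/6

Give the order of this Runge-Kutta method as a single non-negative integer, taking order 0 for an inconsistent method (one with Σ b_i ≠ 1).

0

b = (3/4, 32/13, -5/6, 1/6)
c = (0, 7/4, 226/65, 373/182)
Ac = (0, 0, 49/26, 2363/364)
Σ b_i: 3/4·1 + 32/13·1 + (-5/6)·1 + 1/6·1 = 397/156 ≠ 1 ⇒ order 0.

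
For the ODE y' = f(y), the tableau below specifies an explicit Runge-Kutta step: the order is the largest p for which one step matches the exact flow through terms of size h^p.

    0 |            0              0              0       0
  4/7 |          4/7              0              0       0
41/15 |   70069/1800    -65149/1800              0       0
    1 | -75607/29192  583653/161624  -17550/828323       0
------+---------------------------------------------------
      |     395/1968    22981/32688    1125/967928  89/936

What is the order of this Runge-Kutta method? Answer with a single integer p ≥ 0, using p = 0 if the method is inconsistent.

b = (395/1968, 22981/32688, 1125/967928, 89/936)
c = (0, 4/7, 41/15, 1)
Ac = (0, 0, -9307/450, 357/178)
Σ b_i: 395/1968·1 + 22981/32688·1 + 1125/967928·1 + 89/936·1 = 1 ✓
b·c: 22981/32688·4/7 + 1125/967928·41/15 + 89/936·1 = 1/2 ✓
b·c²: 22981/32688·16/49 + 1125/967928·1681/225 + 89/936·1 = 1/3 ✓
b·Ac: 1125/967928·(-9307/450) + 89/936·357/178 = 1/6 ✓
b·c³: 22981/32688·64/343 + 1125/967928·68921/3375 + 89/936·1 = 1/4 ✓
b·(c∘Ac): 1125/967928·(-381587/6750) + 89/936·357/178 = 1/8 ✓
b·Ac²: 1125/967928·(-18614/1575) + 89/936·636/623 = 1/12 ✓
b·A²c: 89/936·39/89 = 1/24 ✓; 4 stages ⇒ order 4.

4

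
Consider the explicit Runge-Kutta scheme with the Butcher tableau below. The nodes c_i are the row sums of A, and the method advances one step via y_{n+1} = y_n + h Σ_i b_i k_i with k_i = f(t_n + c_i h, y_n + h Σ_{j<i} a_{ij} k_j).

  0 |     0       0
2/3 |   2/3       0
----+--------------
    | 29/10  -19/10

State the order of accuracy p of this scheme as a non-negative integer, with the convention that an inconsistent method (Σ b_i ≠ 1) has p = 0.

b = (29/10, -19/10)
c = (0, 2/3)
Σ b_i: 29/10·1 + (-19/10)·1 = 1 ✓
b·c: (-19/10)·2/3 = -19/15 ≠ 1/2 ⇒ order 1.

1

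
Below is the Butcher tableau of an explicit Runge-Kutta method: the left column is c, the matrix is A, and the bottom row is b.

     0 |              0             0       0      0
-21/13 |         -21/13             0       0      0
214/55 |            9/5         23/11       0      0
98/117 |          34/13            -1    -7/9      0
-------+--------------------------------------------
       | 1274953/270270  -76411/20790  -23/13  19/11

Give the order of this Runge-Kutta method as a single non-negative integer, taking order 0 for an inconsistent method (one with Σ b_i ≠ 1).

2

b = (1274953/270270, -76411/20790, -23/13, 19/11)
c = (0, -21/13, 214/55, 98/117)
Ac = (0, 0, -483/143, -9079/6435)
Σ b_i: 1274953/270270·1 + (-76411/20790)·1 + (-23/13)·1 + 19/11·1 = 1 ✓
b·c: (-76411/20790)·(-21/13) + (-23/13)·214/55 + 19/11·98/117 = 1/2 ✓
b·c²: (-76411/20790)·441/169 + (-23/13)·45796/3025 + 19/11·9604/13689 = -2912197193/82818450 ≠ 1/3 ⇒ order 2.
b·Ac: (-23/13)·(-483/143) + 19/11·(-9079/6435) = 3256442/920205 ≠ 1/6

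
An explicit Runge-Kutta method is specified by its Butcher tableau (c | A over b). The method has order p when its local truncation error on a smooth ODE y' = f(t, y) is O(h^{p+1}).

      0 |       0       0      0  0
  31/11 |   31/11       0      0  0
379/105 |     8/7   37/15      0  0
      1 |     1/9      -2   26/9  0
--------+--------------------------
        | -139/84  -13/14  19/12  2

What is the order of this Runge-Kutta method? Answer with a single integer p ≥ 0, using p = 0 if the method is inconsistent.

b = (-139/84, -13/14, 19/12, 2)
c = (0, 31/11, 379/105, 1)
Ac = (0, 0, 1147/165, 49804/10395)
Σ b_i: (-139/84)·1 + (-13/14)·1 + 19/12·1 + 2·1 = 1 ✓
b·c: (-13/14)·31/11 + 19/12·379/105 + 2·1 = 70661/13860 ≠ 1/2 ⇒ order 1.

1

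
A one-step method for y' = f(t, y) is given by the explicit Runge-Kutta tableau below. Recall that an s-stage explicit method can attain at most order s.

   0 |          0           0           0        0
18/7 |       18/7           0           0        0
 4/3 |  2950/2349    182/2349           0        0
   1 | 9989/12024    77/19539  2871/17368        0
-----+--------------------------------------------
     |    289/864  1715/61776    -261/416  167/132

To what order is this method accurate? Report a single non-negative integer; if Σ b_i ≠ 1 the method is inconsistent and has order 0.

4

b = (289/864, 1715/61776, -261/416, 167/132)
c = (0, 18/7, 4/3, 1)
Ac = (0, 0, 52/261, 77/334)
Σ b_i: 289/864·1 + 1715/61776·1 + (-261/416)·1 + 167/132·1 = 1 ✓
b·c: 1715/61776·18/7 + (-261/416)·4/3 + 167/132·1 = 1/2 ✓
b·c²: 1715/61776·324/49 + (-261/416)·16/9 + 167/132·1 = 1/3 ✓
b·Ac: (-261/416)·52/261 + 167/132·77/334 = 1/6 ✓
b·c³: 1715/61776·5832/343 + (-261/416)·64/27 + 167/132·1 = 1/4 ✓
b·(c∘Ac): (-261/416)·208/783 + 167/132·77/334 = 1/8 ✓
b·Ac²: (-261/416)·104/203 + 167/132·374/1169 = 1/12 ✓
b·A²c: 167/132·11/334 = 1/24 ✓; 4 stages ⇒ order 4.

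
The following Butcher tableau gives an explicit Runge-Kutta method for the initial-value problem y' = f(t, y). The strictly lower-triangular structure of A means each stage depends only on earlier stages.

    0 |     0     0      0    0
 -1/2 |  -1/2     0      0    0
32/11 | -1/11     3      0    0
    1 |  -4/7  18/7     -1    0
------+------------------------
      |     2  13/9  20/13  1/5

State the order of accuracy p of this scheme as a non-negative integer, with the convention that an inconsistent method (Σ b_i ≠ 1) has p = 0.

0

b = (2, 13/9, 20/13, 1/5)
c = (0, -1/2, 32/11, 1)
Ac = (0, 0, -3/2, -323/77)
Σ b_i: 2·1 + 13/9·1 + 20/13·1 + 1/5·1 = 3032/585 ≠ 1 ⇒ order 0.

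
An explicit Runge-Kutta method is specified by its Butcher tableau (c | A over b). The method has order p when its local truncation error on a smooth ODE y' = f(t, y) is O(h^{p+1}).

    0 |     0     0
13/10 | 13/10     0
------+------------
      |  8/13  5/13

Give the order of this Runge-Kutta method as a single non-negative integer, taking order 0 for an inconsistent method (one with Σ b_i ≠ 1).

b = (8/13, 5/13)
c = (0, 13/10)
Σ b_i: 8/13·1 + 5/13·1 = 1 ✓
b·c: 5/13·13/10 = 1/2 ✓; 2 stages ⇒ order 2.

2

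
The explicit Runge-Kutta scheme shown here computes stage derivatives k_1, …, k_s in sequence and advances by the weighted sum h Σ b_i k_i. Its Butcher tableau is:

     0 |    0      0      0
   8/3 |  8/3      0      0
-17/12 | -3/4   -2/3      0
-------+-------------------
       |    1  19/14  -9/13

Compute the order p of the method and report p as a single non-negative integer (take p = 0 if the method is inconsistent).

0

b = (1, 19/14, -9/13)
c = (0, 8/3, -17/12)
Ac = (0, 0, -16/9)
Σ b_i: 1·1 + 19/14·1 + (-9/13)·1 = 303/182 ≠ 1 ⇒ order 0.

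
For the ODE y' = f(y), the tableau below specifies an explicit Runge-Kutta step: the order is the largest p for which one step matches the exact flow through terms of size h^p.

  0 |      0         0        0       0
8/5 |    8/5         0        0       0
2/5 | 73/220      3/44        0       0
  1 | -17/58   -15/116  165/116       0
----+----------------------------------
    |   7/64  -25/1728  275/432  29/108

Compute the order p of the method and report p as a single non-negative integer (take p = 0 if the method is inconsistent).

b = (7/64, -25/1728, 275/432, 29/108)
c = (0, 8/5, 2/5, 1)
Ac = (0, 0, 6/55, 21/58)
Σ b_i: 7/64·1 + (-25/1728)·1 + 275/432·1 + 29/108·1 = 1 ✓
b·c: (-25/1728)·8/5 + 275/432·2/5 + 29/108·1 = 1/2 ✓
b·c²: (-25/1728)·64/25 + 275/432·4/25 + 29/108·1 = 1/3 ✓
b·Ac: 275/432·6/55 + 29/108·21/58 = 1/6 ✓
b·c³: (-25/1728)·512/125 + 275/432·8/125 + 29/108·1 = 1/4 ✓
b·(c∘Ac): 275/432·12/275 + 29/108·21/58 = 1/8 ✓
b·Ac²: 275/432·48/275 + 29/108·(-3/29) = 1/12 ✓
b·A²c: 29/108·9/58 = 1/24 ✓; 4 stages ⇒ order 4.

4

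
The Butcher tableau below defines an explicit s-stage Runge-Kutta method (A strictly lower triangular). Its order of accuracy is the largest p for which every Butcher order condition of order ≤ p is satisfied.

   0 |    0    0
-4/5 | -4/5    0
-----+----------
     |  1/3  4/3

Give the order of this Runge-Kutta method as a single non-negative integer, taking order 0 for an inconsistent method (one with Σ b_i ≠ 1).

0

b = (1/3, 4/3)
c = (0, -4/5)
Σ b_i: 1/3·1 + 4/3·1 = 5/3 ≠ 1 ⇒ order 0.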